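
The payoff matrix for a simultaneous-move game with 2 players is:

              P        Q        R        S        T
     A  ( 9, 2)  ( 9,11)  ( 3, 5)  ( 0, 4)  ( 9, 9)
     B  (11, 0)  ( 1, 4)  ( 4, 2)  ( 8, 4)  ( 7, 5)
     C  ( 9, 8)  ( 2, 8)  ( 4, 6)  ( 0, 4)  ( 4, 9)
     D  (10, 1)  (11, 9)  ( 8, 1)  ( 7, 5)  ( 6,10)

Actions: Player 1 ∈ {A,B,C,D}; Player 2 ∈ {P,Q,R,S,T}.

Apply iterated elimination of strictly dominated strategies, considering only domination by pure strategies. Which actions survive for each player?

P1 drop C (D beats it: P:10>9 Q:11>2 R:8>4 S:7>0 T:6>4)
P2 drop P (Q beats it: A:11>2 B:4>0 D:9>1)
P2 drop R (Q beats it: A:11>5 B:4>2 D:9>1)
P2 drop S (T beats it: A:9>4 B:5>4 D:10>5)
P1 drop B (A beats it: Q:9>1 T:9>7)
P1→{A,D} P2→{Q,T}

Remaining: P1:{A,D} P2:{Q,T}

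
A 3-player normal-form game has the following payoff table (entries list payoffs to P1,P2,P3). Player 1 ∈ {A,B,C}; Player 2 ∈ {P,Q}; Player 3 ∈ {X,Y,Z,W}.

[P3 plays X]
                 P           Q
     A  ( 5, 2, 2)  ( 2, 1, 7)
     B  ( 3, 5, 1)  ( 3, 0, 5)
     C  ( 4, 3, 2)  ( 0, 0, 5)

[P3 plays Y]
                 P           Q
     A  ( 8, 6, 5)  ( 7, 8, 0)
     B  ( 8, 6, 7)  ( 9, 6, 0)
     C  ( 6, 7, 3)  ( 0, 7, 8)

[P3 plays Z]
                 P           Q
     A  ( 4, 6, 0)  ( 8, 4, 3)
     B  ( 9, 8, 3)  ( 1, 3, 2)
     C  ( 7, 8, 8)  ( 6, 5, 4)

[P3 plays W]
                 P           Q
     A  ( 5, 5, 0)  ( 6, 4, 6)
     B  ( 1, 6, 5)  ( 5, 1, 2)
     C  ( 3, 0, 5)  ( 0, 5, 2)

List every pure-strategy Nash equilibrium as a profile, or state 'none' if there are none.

NE set: (B,P,Y)

(A,P,X): not NE [P3→Y gives 5>2]
(A,P,Y): not NE [P2→Q gives 8>6]
(A,P,Z): not NE [P1→B gives 9>4; P3→Y gives 5>0]
(A,P,W): not NE [P3→Y gives 5>0]
(A,Q,X): not NE [P1→B gives 3>2; P2→P gives 2>1]
(A,Q,Y): not NE [P1→B gives 9>7; P3→X gives 7>0]
(A,Q,Z): not NE [P2→P gives 6>4; P3→X gives 7>3]
(A,Q,W): not NE [P2→P gives 5>4; P3→X gives 7>6]
(B,P,X): not NE [P1→A gives 5>3; P3→Y gives 7>1]
(B,P,Y): NE
(B,P,Z): not NE [P3→Y gives 7>3]
(B,P,W): not NE [P1→A gives 5>1; P3→Y gives 7>5]
(B,Q,X): not NE [P2→P gives 5>0]
(B,Q,Y): not NE [P3→X gives 5>0]
(B,Q,Z): not NE [P1→A gives 8>1; P2→P gives 8>3; P3→X gives 5>2]
(B,Q,W): not NE [P1→A gives 6>5; P2→P gives 6>1; P3→X gives 5>2]
(C,P,X): not NE [P1→A gives 5>4; P3→Z gives 8>2]
(C,P,Y): not NE [P1→B gives 8>6; P3→Z gives 8>3]
(C,P,Z): not NE [P1→B gives 9>7]
(C,P,W): not NE [P1→A gives 5>3; P2→Q gives 5>0; P3→Z gives 8>5]
(C,Q,X): not NE [P1→B gives 3>0; P2→P gives 3>0; P3→Y gives 8>5]
(C,Q,Y): not NE [P1→B gives 9>0]
(C,Q,Z): not NE [P1→A gives 8>6; P2→P gives 8>5; P3→Y gives 8>4]
(C,Q,W): not NE [P1→A gives 6>0; P3→Y gives 8>2]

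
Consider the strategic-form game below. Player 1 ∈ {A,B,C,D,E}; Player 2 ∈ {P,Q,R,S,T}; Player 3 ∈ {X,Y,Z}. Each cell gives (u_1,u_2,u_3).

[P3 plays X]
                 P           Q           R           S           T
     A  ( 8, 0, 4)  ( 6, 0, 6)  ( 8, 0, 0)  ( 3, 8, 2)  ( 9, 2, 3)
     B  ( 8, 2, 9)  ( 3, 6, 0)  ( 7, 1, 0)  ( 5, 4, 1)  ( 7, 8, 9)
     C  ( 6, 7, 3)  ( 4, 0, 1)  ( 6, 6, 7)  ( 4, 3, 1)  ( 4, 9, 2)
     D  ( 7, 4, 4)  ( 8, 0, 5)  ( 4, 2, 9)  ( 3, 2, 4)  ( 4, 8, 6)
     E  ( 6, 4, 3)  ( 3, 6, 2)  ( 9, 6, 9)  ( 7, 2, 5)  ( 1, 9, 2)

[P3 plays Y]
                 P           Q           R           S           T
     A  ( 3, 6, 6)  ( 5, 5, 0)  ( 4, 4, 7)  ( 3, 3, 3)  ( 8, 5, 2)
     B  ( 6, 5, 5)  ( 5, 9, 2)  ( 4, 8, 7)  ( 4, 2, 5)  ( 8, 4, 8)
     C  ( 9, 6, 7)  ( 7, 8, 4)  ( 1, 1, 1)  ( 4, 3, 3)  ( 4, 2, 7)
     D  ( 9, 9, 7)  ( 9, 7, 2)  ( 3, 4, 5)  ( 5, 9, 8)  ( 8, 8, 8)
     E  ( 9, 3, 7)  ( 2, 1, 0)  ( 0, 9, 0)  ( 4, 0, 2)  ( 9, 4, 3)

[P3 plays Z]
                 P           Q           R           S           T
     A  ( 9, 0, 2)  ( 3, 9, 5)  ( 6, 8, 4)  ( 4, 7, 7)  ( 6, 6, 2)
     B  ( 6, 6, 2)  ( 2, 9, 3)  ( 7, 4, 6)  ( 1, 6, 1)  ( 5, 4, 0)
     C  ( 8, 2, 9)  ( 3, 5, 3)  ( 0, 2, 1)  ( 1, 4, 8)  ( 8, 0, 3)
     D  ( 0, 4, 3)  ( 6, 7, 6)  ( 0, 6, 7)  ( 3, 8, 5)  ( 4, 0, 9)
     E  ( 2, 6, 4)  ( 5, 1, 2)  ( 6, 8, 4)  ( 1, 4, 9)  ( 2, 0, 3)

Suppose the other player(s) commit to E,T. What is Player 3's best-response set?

P3 best: {Y,Z}

u_3(X vs E,T) = 2
u_3(Y vs E,T) = 3
u_3(Z vs E,T) = 3
max payoff 3 at {Y,Z}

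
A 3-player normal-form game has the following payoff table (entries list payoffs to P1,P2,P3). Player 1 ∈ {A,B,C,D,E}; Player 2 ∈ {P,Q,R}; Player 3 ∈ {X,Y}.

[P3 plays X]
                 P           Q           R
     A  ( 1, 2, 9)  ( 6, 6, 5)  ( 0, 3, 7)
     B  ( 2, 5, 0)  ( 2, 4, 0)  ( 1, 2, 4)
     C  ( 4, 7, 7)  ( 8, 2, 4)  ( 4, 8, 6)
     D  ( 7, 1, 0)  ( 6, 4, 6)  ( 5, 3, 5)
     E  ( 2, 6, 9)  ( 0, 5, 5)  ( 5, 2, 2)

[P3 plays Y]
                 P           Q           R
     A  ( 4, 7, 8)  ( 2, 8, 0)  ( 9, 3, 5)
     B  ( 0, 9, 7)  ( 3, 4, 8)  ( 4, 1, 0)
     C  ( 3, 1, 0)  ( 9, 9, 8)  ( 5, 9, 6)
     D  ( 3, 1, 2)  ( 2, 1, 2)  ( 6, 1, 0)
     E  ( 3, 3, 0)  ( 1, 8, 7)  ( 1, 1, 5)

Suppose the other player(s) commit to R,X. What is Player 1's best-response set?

u_1(A vs R,X) = 0
u_1(B vs R,X) = 1
u_1(C vs R,X) = 4
u_1(D vs R,X) = 5
u_1(E vs R,X) = 5
max payoff 5 at {D,E}

P1 best: {D,E}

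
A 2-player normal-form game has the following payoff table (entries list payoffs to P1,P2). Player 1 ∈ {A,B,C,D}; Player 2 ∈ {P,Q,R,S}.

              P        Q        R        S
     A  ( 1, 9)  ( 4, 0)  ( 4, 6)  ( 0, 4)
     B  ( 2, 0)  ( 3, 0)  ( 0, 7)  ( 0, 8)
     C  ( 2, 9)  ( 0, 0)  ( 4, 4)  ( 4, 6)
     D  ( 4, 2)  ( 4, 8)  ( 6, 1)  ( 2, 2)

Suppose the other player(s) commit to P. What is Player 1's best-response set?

P1 best: {D}

u_1(A vs P) = 1
u_1(B vs P) = 2
u_1(C vs P) = 2
u_1(D vs P) = 4
max payoff 4 at {D}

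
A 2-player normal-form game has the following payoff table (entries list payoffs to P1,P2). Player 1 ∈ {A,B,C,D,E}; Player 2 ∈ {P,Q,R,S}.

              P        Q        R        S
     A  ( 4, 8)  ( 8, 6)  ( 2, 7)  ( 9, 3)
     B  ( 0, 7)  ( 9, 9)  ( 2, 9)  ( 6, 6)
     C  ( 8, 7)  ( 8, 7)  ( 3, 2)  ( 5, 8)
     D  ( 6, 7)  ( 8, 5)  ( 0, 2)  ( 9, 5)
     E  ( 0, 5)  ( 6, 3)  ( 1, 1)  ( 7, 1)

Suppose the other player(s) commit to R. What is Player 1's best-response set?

u_1(A vs R) = 2
u_1(B vs R) = 2
u_1(C vs R) = 3
u_1(D vs R) = 0
u_1(E vs R) = 1
max payoff 3 at {C}

P1 best: {C}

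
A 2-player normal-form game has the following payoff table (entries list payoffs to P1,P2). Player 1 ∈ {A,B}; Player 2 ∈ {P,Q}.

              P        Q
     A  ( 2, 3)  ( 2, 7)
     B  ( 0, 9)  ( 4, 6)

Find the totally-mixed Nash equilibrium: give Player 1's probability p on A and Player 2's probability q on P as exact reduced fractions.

p=3/7, q=1/2

P1 indiff ⇒ q·2+(1-q)·2 = q·0+(1-q)·4 ⇒ q(2) = (1-q)(2) ⇒ q = 1/2
P2 indiff ⇒ p·3+(1-p)·9 = p·7+(1-p)·6 ⇒ p(-4) = (1-p)(-3) ⇒ p = 3/7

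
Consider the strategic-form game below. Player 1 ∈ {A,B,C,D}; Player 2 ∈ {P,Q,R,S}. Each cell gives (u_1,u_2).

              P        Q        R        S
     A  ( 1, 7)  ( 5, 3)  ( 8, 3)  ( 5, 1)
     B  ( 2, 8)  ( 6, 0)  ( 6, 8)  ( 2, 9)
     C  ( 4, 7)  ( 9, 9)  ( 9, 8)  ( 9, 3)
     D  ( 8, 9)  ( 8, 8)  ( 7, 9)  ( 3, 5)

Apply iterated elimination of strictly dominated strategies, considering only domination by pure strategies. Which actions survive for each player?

P1 drop A (C beats it: P:4>1 Q:9>5 R:9>8 S:9>5)
P1 drop B (C beats it: P:4>2 Q:9>6 R:9>6 S:9>2)
P2 drop S (P beats it: C:7>3 D:9>5)
P1→{C,D} P2→{P,Q,R}

IESDS → P1:{C,D} P2:{P,Q,R}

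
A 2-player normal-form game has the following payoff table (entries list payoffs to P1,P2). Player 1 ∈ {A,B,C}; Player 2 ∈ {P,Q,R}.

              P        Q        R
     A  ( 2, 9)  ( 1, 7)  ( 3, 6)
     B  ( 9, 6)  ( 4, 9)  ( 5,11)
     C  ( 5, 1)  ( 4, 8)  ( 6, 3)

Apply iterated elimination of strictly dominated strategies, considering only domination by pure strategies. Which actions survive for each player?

IESDS → P1:{B,C} P2:{Q,R}

P1 drop A (B beats it: P:9>2 Q:4>1 R:5>3)
P2 drop P (Q beats it: B:9>6 C:8>1)
P1→{B,C} P2→{Q,R}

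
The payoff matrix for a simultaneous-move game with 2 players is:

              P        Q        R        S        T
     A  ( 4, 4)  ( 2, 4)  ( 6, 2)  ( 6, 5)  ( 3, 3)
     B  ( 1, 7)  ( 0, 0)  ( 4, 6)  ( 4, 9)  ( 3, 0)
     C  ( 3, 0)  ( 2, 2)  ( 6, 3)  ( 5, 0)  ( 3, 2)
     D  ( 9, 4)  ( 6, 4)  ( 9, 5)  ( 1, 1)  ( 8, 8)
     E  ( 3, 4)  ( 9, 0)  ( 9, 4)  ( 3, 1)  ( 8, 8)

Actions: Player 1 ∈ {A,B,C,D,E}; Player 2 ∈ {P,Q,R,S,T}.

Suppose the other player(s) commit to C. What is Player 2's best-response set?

BR_2 = {R}

u_2(P vs C) = 0
u_2(Q vs C) = 2
u_2(R vs C) = 3
u_2(S vs C) = 0
u_2(T vs C) = 2
max payoff 3 at {R}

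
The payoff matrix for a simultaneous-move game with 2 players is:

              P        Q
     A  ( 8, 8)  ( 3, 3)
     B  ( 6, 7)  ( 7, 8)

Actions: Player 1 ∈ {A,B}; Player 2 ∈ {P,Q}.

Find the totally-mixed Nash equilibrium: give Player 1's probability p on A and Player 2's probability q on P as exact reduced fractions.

(p,q) = (1/6, 2/3)

P1 indiff ⇒ q·8+(1-q)·3 = q·6+(1-q)·7 ⇒ q(2) = (1-q)(4) ⇒ q = 2/3
P2 indiff ⇒ p·8+(1-p)·7 = p·3+(1-p)·8 ⇒ p(5) = (1-p)(1) ⇒ p = 1/6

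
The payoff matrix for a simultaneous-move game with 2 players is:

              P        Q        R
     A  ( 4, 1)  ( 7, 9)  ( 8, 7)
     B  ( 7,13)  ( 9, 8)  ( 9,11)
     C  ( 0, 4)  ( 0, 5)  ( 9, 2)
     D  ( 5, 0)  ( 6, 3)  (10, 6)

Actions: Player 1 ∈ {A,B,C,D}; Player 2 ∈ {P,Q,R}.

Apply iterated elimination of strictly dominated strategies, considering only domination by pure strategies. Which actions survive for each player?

Survivors P1:{B,D} P2:{P,R}

P1 drop A (B beats it: P:7>4 Q:9>7 R:9>8)
P1 drop C (D beats it: P:5>0 Q:6>0 R:10>9)
P2 drop Q (R beats it: B:11>8 D:6>3)
P1→{B,D} P2→{P,R}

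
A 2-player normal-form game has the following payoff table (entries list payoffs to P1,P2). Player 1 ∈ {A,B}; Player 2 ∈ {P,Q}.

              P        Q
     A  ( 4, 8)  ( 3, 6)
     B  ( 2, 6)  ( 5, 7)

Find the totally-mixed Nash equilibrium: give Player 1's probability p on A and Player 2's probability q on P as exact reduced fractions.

P1 indiff ⇒ q·4+(1-q)·3 = q·2+(1-q)·5 ⇒ q(2) = (1-q)(2) ⇒ q = 1/2
P2 indiff ⇒ p·8+(1-p)·6 = p·6+(1-p)·7 ⇒ p(2) = (1-p)(1) ⇒ p = 1/3

p=1/3, q=1/2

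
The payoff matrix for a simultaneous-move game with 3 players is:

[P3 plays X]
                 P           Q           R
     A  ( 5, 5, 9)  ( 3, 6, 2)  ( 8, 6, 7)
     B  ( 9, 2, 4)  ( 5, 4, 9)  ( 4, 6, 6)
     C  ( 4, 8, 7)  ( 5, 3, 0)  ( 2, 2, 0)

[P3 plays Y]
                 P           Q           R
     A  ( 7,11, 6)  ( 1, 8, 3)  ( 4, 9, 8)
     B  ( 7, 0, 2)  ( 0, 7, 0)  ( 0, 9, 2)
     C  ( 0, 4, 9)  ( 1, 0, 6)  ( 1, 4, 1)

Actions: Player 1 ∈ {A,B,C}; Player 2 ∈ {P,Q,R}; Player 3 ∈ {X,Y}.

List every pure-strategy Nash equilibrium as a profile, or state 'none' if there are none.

Equilibria: none

(A,P,X): not NE [P1→B gives 9>5; P2→R gives 6>5]
(A,P,Y): not NE [P3→X gives 9>6]
(A,Q,X): not NE [P1→C gives 5>3; P3→Y gives 3>2]
(A,Q,Y): not NE [P2→P gives 11>8]
(A,R,X): not NE [P3→Y gives 8>7]
(A,R,Y): not NE [P2→P gives 11>9]
(B,P,X): not NE [P2→R gives 6>2]
(B,P,Y): not NE [P2→R gives 9>0; P3→X gives 4>2]
(B,Q,X): not NE [P2→R gives 6>4]
(B,Q,Y): not NE [P1→C gives 1>0; P2→R gives 9>7; P3→X gives 9>0]
(B,R,X): not NE [P1→A gives 8>4]
(B,R,Y): not NE [P1→A gives 4>0; P3→X gives 6>2]
(C,P,X): not NE [P1→B gives 9>4; P3→Y gives 9>7]
(C,P,Y): not NE [P1→B gives 7>0]
(C,Q,X): not NE [P2→P gives 8>3; P3→Y gives 6>0]
(C,Q,Y): not NE [P2→R gives 4>0]
(C,R,X): not NE [P1→A gives 8>2; P2→P gives 8>2; P3→Y gives 1>0]
(C,R,Y): not NE [P1→A gives 4>1]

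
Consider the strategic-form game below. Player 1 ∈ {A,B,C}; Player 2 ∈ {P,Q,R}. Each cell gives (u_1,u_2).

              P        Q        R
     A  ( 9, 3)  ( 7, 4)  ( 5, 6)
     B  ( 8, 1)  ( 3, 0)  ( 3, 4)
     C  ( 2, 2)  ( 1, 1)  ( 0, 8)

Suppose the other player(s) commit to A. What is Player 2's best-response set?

P2 best: {R}

u_2(P vs A) = 3
u_2(Q vs A) = 4
u_2(R vs A) = 6
max payoff 6 at {R}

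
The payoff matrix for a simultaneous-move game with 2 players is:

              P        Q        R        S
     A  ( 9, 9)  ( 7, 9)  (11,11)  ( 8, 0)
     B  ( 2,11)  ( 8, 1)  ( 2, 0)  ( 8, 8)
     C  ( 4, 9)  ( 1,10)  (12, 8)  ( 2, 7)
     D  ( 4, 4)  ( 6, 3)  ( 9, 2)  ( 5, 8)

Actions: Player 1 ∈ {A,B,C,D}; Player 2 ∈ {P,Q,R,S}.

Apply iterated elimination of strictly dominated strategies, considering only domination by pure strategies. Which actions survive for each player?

Remaining: P1:{A,B,C} P2:{P,Q,R}

P1 drop D (A beats it: P:9>4 Q:7>6 R:11>9 S:8>5)
P2 drop S (P beats it: A:9>0 B:11>8 C:9>7)
P1→{A,B,C} P2→{P,Q,R}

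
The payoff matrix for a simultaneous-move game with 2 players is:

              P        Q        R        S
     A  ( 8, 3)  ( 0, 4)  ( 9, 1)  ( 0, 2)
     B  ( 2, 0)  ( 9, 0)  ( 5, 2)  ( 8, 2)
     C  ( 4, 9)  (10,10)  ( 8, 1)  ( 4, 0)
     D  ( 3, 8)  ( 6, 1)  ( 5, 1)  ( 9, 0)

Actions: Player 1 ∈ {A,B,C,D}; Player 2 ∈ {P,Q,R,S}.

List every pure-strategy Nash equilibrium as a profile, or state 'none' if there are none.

(A,P): not NE [P2→Q gives 4>3]
(A,Q): not NE [P1→C gives 10>0]
(A,R): not NE [P2→Q gives 4>1]
(A,S): not NE [P1→D gives 9>0; P2→Q gives 4>2]
(B,P): not NE [P1→A gives 8>2; P2→S gives 2>0]
(B,Q): not NE [P1→C gives 10>9; P2→S gives 2>0]
(B,R): not NE [P1→A gives 9>5]
(B,S): not NE [P1→D gives 9>8]
(C,P): not NE [P1→A gives 8>4; P2→Q gives 10>9]
(C,Q): NE
(C,R): not NE [P1→A gives 9>8; P2→Q gives 10>1]
(C,S): not NE [P1→D gives 9>4; P2→Q gives 10>0]
(D,P): not NE [P1→A gives 8>3]
(D,Q): not NE [P1→C gives 10>6; P2→P gives 8>1]
(D,R): not NE [P1→A gives 9>5; P2→P gives 8>1]
(D,S): not NE [P2→P gives 8>0]

NE set: (C,Q)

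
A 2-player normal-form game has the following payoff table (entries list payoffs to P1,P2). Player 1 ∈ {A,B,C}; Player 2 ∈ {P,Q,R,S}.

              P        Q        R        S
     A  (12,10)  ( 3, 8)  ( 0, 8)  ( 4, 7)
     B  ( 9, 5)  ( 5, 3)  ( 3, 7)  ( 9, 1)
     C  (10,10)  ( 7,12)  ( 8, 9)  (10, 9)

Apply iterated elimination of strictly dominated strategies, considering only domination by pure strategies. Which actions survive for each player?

P1 drop B (C beats it: P:10>9 Q:7>5 R:8>3 S:10>9)
P2 drop R (P beats it: A:10>8 C:10>9)
P2 drop S (P beats it: A:10>7 C:10>9)
P1→{A,C} P2→{P,Q}

Survivors P1:{A,C} P2:{P,Q}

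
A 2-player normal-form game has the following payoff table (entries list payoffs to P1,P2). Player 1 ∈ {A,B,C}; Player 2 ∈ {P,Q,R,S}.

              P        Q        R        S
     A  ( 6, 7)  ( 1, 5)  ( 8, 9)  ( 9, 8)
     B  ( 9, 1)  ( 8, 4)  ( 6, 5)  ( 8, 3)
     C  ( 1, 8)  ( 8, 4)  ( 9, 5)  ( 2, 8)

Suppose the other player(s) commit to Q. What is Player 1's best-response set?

u_1(A vs Q) = 1
u_1(B vs Q) = 8
u_1(C vs Q) = 8
max payoff 8 at {B,C}

P1 best: {B,C}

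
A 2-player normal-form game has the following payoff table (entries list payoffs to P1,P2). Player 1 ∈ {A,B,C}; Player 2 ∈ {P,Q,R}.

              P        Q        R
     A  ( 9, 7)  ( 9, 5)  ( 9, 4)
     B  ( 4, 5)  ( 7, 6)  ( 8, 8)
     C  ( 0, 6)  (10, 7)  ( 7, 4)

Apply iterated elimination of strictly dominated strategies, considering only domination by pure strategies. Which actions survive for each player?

P1 drop B (A beats it: P:9>4 Q:9>7 R:9>8)
P2 drop R (P beats it: A:7>4 C:6>4)
P1→{A,C} P2→{P,Q}

IESDS → P1:{A,C} P2:{P,Q}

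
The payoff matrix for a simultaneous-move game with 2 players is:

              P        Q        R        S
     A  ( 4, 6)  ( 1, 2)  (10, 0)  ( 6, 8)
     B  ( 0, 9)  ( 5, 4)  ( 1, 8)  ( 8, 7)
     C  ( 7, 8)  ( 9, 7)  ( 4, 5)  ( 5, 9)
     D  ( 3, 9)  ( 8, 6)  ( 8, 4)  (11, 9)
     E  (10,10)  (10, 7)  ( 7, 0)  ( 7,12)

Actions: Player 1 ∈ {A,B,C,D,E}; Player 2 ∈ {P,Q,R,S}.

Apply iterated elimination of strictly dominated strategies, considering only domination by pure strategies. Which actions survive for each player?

IESDS → P1:{D,E} P2:{P,S}

P1 drop B (D beats it: P:3>0 Q:8>5 R:8>1 S:11>8)
P1 drop C (E beats it: P:10>7 Q:10>9 R:7>4 S:7>5)
P2 drop Q (P beats it: A:6>2 D:9>6 E:10>7)
P2 drop R (P beats it: A:6>0 D:9>4 E:10>0)
P1 drop A (E beats it: P:10>4 S:7>6)
P1→{D,E} P2→{P,S}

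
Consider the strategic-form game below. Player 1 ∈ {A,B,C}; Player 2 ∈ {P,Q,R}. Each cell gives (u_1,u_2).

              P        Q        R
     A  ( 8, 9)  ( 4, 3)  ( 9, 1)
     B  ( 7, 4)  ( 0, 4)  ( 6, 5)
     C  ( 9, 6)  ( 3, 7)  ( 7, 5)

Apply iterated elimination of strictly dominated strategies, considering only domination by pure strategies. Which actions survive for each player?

P1 drop B (A beats it: P:8>7 Q:4>0 R:9>6)
P2 drop R (P beats it: A:9>1 C:6>5)
P1→{A,C} P2→{P,Q}

Remaining: P1:{A,C} P2:{P,Q}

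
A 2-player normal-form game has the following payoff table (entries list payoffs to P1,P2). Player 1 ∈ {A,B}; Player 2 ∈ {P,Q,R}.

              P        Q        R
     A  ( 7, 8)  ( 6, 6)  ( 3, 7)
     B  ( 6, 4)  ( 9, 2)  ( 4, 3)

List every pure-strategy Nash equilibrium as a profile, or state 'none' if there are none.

Nash profiles: (A,P)

(A,P): NE
(A,Q): not NE [P1→B gives 9>6; P2→P gives 8>6]
(A,R): not NE [P1→B gives 4>3; P2→P gives 8>7]
(B,P): not NE [P1→A gives 7>6]
(B,Q): not NE [P2→P gives 4>2]
(B,R): not NE [P2→P gives 4>3]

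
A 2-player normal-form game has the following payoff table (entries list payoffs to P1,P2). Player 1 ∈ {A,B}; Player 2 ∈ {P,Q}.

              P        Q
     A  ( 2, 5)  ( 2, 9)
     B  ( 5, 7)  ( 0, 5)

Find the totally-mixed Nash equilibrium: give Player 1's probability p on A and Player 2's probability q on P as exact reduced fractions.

p=1/3, q=2/5

P1 indiff ⇒ q·2+(1-q)·2 = q·5+(1-q)·0 ⇒ q(-3) = (1-q)(-2) ⇒ q = 2/5
P2 indiff ⇒ p·5+(1-p)·7 = p·9+(1-p)·5 ⇒ p(-4) = (1-p)(-2) ⇒ p = 1/3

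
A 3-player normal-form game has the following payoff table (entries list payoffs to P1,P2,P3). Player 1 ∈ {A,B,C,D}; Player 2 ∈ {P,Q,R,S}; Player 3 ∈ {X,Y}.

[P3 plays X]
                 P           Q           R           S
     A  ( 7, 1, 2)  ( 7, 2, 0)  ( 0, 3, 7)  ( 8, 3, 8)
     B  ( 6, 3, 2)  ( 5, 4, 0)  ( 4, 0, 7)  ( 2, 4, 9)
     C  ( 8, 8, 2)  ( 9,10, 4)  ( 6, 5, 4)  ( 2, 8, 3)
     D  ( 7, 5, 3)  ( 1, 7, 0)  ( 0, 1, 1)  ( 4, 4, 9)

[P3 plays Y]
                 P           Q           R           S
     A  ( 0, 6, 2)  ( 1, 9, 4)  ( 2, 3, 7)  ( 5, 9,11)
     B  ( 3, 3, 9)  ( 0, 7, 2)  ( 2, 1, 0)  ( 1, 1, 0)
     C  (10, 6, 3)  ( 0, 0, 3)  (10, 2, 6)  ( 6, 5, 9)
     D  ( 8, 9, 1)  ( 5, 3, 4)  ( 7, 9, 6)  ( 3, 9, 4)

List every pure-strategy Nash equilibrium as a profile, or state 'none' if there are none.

(A,P,X): not NE [P1→C gives 8>7; P2→S gives 3>1]
(A,P,Y): not NE [P1→C gives 10>0; P2→S gives 9>6]
(A,Q,X): not NE [P1→C gives 9>7; P2→S gives 3>2; P3→Y gives 4>0]
(A,Q,Y): not NE [P1→D gives 5>1]
(A,R,X): not NE [P1→C gives 6>0]
(A,R,Y): not NE [P1→C gives 10>2; P2→S gives 9>3]
(A,S,X): not NE [P3→Y gives 11>8]
(A,S,Y): not NE [P1→C gives 6>5]
(B,P,X): not NE [P1→C gives 8>6; P2→S gives 4>3; P3→Y gives 9>2]
(B,P,Y): not NE [P1→C gives 10>3; P2→Q gives 7>3]
(B,Q,X): not NE [P1→C gives 9>5; P3→Y gives 2>0]
(B,Q,Y): not NE [P1→D gives 5>0]
(B,R,X): not NE [P1→C gives 6>4; P2→S gives 4>0]
(B,R,Y): not NE [P1→C gives 10>2; P2→Q gives 7>1; P3→X gives 7>0]
(B,S,X): not NE [P1→A gives 8>2]
(B,S,Y): not NE [P1→C gives 6>1; P2→Q gives 7>1; P3→X gives 9>0]
(C,P,X): not NE [P2→Q gives 10>8; P3→Y gives 3>2]
(C,P,Y): NE
(C,Q,X): NE
(C,Q,Y): not NE [P1→D gives 5>0; P2→P gives 6>0; P3→X gives 4>3]
(C,R,X): not NE [P2→Q gives 10>5; P3→Y gives 6>4]
(C,R,Y): not NE [P2→P gives 6>2]
(C,S,X): not NE [P1→A gives 8>2; P2→Q gives 10>8; P3→Y gives 9>3]
(C,S,Y): not NE [P2→P gives 6>5]
(D,P,X): not NE [P1→C gives 8>7; P2→Q gives 7>5]
(D,P,Y): not NE [P1→C gives 10>8; P3→X gives 3>1]
(D,Q,X): not NE [P1→C gives 9>1; P3→Y gives 4>0]
(D,Q,Y): not NE [P2→S gives 9>3]
(D,R,X): not NE [P1→C gives 6>0; P2→Q gives 7>1; P3→Y gives 6>1]
(D,R,Y): not NE [P1→C gives 10>7]
(D,S,X): not NE [P1→A gives 8>4; P2→Q gives 7>4]
(D,S,Y): not NE [P1→C gives 6>3; P3→X gives 9>4]

PSNE = {(C,P,Y), (C,Q,X)}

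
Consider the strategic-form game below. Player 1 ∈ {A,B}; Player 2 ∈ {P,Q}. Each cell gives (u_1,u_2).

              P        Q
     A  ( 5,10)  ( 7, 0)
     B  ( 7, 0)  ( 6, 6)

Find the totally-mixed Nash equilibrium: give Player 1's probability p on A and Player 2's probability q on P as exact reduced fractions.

(p,q) = (3/8, 1/3)

P1 indiff ⇒ q·5+(1-q)·7 = q·7+(1-q)·6 ⇒ q(-2) = (1-q)(-1) ⇒ q = 1/3
P2 indiff ⇒ p·10+(1-p)·0 = p·0+(1-p)·6 ⇒ p(10) = (1-p)(6) ⇒ p = 3/8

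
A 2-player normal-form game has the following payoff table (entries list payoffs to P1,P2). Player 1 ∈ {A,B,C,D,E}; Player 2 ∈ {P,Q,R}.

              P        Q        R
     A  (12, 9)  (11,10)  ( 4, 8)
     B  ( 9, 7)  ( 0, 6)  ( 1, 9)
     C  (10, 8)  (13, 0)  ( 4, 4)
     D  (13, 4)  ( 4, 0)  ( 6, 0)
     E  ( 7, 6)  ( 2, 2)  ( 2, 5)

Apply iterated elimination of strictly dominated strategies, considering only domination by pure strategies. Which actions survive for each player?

P1 drop B (A beats it: P:12>9 Q:11>0 R:4>1)
P1 drop E (A beats it: P:12>7 Q:11>2 R:4>2)
P2 drop R (P beats it: A:9>8 C:8>4 D:4>0)
P1→{A,C,D} P2→{P,Q}

Remaining: P1:{A,C,D} P2:{P,Q}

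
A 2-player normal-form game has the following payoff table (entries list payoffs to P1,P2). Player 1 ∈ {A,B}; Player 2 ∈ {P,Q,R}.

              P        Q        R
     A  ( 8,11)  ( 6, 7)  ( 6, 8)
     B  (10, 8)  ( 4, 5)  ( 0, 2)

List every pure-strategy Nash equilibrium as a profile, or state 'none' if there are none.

PSNE = {(B,P)}

(A,P): not NE [P1→B gives 10>8]
(A,Q): not NE [P2→P gives 11>7]
(A,R): not NE [P2→P gives 11>8]
(B,P): NE
(B,Q): not NE [P1→A gives 6>4; P2→P gives 8>5]
(B,R): not NE [P1→A gives 6>0; P2→P gives 8>2]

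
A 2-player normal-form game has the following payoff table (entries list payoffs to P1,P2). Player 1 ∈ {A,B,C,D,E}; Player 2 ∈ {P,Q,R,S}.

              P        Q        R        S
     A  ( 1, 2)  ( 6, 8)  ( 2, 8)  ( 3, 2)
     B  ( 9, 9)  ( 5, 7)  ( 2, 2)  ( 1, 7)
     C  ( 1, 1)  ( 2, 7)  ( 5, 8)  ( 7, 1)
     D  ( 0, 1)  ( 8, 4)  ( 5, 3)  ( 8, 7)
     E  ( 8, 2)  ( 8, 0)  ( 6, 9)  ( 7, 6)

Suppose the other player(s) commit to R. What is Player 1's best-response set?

u_1(A vs R) = 2
u_1(B vs R) = 2
u_1(C vs R) = 5
u_1(D vs R) = 5
u_1(E vs R) = 6
max payoff 6 at {E}

BR_1 = {E}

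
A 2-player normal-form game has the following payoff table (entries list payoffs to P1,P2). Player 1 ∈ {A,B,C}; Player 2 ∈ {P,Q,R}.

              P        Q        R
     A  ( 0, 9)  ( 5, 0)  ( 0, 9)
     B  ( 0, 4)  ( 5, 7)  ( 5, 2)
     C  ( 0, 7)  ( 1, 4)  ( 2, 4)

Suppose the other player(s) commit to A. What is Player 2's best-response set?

u_2(P vs A) = 9
u_2(Q vs A) = 0
u_2(R vs A) = 9
max payoff 9 at {P,R}

P2 best: {P,R}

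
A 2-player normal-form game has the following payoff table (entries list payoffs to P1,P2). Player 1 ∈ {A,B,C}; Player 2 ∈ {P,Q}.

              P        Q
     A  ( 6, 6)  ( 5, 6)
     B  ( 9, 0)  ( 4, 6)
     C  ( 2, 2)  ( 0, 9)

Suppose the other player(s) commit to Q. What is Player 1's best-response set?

u_1(A vs Q) = 5
u_1(B vs Q) = 4
u_1(C vs Q) = 0
max payoff 5 at {A}

argmax u_1 = {A}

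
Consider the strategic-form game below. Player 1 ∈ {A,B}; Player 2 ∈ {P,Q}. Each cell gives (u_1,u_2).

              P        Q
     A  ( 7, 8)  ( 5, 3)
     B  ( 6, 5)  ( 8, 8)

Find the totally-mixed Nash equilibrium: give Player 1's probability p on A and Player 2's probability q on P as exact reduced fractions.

P1 indiff ⇒ q·7+(1-q)·5 = q·6+(1-q)·8 ⇒ q(1) = (1-q)(3) ⇒ q = 3/4
P2 indiff ⇒ p·8+(1-p)·5 = p·3+(1-p)·8 ⇒ p(5) = (1-p)(3) ⇒ p = 3/8

p=3/8, q=3/4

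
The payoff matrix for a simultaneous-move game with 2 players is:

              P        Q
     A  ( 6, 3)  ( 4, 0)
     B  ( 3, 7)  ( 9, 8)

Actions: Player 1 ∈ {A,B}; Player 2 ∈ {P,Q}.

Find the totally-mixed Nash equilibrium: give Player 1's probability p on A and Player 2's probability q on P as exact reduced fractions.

(p,q) = (1/4, 5/8)

P1 indiff ⇒ q·6+(1-q)·4 = q·3+(1-q)·9 ⇒ q(3) = (1-q)(5) ⇒ q = 5/8
P2 indiff ⇒ p·3+(1-p)·7 = p·0+(1-p)·8 ⇒ p(3) = (1-p)(1) ⇒ p = 1/4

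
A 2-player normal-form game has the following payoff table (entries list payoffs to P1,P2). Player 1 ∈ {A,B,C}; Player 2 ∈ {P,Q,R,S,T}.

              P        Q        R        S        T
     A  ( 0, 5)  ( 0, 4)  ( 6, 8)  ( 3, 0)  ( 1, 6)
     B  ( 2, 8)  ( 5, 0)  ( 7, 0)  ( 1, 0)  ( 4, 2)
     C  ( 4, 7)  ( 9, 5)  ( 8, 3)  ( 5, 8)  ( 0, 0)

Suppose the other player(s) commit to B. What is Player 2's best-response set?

u_2(P vs B) = 8
u_2(Q vs B) = 0
u_2(R vs B) = 0
u_2(S vs B) = 0
u_2(T vs B) = 2
max payoff 8 at {P}

P2 best: {P}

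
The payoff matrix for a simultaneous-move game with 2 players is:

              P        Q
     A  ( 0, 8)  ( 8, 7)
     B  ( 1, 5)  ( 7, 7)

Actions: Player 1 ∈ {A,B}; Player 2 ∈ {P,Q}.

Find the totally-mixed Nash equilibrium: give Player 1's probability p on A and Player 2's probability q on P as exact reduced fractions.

p=2/3, q=1/2

P1 indiff ⇒ q·0+(1-q)·8 = q·1+(1-q)·7 ⇒ q(-1) = (1-q)(-1) ⇒ q = 1/2
P2 indiff ⇒ p·8+(1-p)·5 = p·7+(1-p)·7 ⇒ p(1) = (1-p)(2) ⇒ p = 2/3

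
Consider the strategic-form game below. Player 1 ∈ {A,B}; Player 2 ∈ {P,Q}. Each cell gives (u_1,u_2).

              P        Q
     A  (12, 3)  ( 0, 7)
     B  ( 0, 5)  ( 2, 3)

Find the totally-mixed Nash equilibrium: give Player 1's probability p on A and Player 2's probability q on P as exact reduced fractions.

P1 mixes 1/3 on A; P2 mixes 1/7 on P

P1 indiff ⇒ q·12+(1-q)·0 = q·0+(1-q)·2 ⇒ q(12) = (1-q)(2) ⇒ q = 1/7
P2 indiff ⇒ p·3+(1-p)·5 = p·7+(1-p)·3 ⇒ p(-4) = (1-p)(-2) ⇒ p = 1/3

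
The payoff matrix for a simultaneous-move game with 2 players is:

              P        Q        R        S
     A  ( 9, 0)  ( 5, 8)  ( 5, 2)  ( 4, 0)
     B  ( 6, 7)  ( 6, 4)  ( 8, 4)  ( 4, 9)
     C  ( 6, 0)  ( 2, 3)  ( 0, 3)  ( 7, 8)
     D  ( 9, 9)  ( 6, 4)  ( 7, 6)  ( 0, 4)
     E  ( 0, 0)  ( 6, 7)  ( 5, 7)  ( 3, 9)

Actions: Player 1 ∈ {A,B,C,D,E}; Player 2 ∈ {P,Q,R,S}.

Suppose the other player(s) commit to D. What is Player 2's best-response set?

argmax u_2 = {P}

u_2(P vs D) = 9
u_2(Q vs D) = 4
u_2(R vs D) = 6
u_2(S vs D) = 4
max payoff 9 at {P}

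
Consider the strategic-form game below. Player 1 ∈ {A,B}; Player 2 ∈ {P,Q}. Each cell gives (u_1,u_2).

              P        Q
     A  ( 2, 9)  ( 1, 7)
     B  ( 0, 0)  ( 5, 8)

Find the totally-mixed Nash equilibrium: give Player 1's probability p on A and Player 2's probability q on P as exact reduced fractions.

(p,q) = (4/5, 2/3)

P1 indiff ⇒ q·2+(1-q)·1 = q·0+(1-q)·5 ⇒ q(2) = (1-q)(4) ⇒ q = 2/3
P2 indiff ⇒ p·9+(1-p)·0 = p·7+(1-p)·8 ⇒ p(2) = (1-p)(8) ⇒ p = 4/5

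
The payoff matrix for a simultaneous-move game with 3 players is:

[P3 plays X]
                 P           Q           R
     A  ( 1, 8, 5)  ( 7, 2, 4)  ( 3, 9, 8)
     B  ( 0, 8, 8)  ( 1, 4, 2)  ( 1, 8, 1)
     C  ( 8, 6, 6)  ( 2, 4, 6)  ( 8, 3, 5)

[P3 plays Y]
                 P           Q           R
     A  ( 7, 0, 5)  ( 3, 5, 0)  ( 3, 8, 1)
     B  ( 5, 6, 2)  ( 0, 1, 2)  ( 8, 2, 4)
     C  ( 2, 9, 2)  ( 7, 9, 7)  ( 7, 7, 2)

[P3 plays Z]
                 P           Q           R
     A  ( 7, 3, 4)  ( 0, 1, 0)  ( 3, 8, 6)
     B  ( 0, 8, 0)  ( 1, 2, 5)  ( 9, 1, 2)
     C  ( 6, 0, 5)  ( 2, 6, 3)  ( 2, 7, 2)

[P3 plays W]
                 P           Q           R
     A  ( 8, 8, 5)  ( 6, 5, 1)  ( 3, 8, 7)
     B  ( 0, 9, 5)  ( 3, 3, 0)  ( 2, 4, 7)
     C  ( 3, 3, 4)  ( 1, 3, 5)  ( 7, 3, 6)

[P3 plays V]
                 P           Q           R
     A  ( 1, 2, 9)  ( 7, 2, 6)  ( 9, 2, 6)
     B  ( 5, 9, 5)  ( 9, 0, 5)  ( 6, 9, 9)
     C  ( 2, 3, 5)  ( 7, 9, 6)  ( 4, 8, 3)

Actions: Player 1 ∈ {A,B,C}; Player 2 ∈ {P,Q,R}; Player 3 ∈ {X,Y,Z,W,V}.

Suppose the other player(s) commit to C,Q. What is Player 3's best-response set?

u_3(X vs C,Q) = 6
u_3(Y vs C,Q) = 7
u_3(Z vs C,Q) = 3
u_3(W vs C,Q) = 5
u_3(V vs C,Q) = 6
max payoff 7 at {Y}

argmax u_3 = {Y}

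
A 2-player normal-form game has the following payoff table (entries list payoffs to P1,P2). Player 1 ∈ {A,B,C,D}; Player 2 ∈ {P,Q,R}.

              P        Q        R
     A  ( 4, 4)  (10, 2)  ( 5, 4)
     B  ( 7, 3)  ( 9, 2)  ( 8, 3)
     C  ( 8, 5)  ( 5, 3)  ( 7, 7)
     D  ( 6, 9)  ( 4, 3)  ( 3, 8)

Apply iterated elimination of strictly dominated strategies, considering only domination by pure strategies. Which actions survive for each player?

Survivors P1:{B,C} P2:{P,R}

P1 drop D (B beats it: P:7>6 Q:9>4 R:8>3)
P2 drop Q (P beats it: A:4>2 B:3>2 C:5>3)
P1 drop A (B beats it: P:7>4 R:8>5)
P1→{B,C} P2→{P,R}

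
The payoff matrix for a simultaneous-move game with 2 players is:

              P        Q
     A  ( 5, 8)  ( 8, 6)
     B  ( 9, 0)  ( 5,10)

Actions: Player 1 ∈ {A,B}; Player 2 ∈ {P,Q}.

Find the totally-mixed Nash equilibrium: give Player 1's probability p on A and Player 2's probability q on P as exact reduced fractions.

(p,q) = (5/6, 3/7)

P1 indiff ⇒ q·5+(1-q)·8 = q·9+(1-q)·5 ⇒ q(-4) = (1-q)(-3) ⇒ q = 3/7
P2 indiff ⇒ p·8+(1-p)·0 = p·6+(1-p)·10 ⇒ p(2) = (1-p)(10) ⇒ p = 5/6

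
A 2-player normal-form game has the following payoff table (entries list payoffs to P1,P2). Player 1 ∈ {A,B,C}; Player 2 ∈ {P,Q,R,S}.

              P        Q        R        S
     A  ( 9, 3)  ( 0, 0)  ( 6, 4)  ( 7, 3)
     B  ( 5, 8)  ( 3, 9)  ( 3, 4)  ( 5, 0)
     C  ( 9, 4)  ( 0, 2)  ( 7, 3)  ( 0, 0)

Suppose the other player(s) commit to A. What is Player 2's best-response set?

u_2(P vs A) = 3
u_2(Q vs A) = 0
u_2(R vs A) = 4
u_2(S vs A) = 3
max payoff 4 at {R}

argmax u_2 = {R}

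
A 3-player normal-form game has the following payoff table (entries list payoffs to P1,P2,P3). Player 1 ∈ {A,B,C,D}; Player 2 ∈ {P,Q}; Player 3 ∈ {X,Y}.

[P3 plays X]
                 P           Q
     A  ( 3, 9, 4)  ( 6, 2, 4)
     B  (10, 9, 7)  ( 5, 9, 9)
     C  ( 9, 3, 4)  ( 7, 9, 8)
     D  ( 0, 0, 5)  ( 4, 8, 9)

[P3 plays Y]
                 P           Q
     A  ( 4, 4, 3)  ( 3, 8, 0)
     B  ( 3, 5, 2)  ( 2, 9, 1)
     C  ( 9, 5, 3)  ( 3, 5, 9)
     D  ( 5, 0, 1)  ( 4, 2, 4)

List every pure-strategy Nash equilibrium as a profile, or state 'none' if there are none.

NE set: (B,P,X)

(A,P,X): not NE [P1→B gives 10>3]
(A,P,Y): not NE [P1→C gives 9>4; P2→Q gives 8>4; P3→X gives 4>3]
(A,Q,X): not NE [P1→C gives 7>6; P2→P gives 9>2]
(A,Q,Y): not NE [P1→D gives 4>3; P3→X gives 4>0]
(B,P,X): NE
(B,P,Y): not NE [P1→C gives 9>3; P2→Q gives 9>5; P3→X gives 7>2]
(B,Q,X): not NE [P1→C gives 7>5]
(B,Q,Y): not NE [P1→D gives 4>2; P3→X gives 9>1]
(C,P,X): not NE [P1→B gives 10>9; P2→Q gives 9>3]
(C,P,Y): not NE [P3→X gives 4>3]
(C,Q,X): not NE [P3→Y gives 9>8]
(C,Q,Y): not NE [P1→D gives 4>3]
(D,P,X): not NE [P1→B gives 10>0; P2→Q gives 8>0]
(D,P,Y): not NE [P1→C gives 9>5; P2→Q gives 2>0; P3→X gives 5>1]
(D,Q,X): not NE [P1→C gives 7>4]
(D,Q,Y): not NE [P3→X gives 9>4]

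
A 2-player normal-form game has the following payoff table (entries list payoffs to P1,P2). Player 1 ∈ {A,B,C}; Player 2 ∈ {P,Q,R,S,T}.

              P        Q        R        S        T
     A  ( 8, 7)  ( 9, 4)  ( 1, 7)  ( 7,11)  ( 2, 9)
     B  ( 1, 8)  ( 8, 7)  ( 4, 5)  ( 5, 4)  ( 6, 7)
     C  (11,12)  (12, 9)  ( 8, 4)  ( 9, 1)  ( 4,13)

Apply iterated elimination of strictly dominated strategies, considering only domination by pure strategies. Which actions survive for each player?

P1 drop A (C beats it: P:11>8 Q:12>9 R:8>1 S:9>7 T:4>2)
P2 drop Q (P beats it: B:8>7 C:12>9)
P2 drop R (P beats it: B:8>5 C:12>4)
P2 drop S (P beats it: B:8>4 C:12>1)
P1→{B,C} P2→{P,T}

IESDS → P1:{B,C} P2:{P,T}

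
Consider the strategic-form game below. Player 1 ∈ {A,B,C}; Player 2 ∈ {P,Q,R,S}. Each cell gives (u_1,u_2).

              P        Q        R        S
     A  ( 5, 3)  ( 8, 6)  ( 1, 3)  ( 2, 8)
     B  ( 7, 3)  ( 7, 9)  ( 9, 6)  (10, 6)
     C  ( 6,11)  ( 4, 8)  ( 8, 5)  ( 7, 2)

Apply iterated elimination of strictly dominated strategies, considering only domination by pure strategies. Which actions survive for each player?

IESDS → P1:{A,B} P2:{Q,S}

P1 drop C (B beats it: P:7>6 Q:7>4 R:9>8 S:10>7)
P2 drop P (Q beats it: A:6>3 B:9>3)
P2 drop R (Q beats it: A:6>3 B:9>6)
P1→{A,B} P2→{Q,S}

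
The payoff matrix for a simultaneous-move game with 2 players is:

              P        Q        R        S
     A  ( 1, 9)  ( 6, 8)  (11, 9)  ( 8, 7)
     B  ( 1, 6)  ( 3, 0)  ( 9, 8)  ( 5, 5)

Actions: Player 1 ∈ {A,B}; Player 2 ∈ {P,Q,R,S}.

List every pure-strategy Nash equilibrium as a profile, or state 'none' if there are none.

(A,P): NE
(A,Q): not NE [P2→R gives 9>8]
(A,R): NE
(A,S): not NE [P2→R gives 9>7]
(B,P): not NE [P2→R gives 8>6]
(B,Q): not NE [P1→A gives 6>3; P2→R gives 8>0]
(B,R): not NE [P1→A gives 11>9]
(B,S): not NE [P1→A gives 8>5; P2→R gives 8>5]

NE set: (A,P), (A,R)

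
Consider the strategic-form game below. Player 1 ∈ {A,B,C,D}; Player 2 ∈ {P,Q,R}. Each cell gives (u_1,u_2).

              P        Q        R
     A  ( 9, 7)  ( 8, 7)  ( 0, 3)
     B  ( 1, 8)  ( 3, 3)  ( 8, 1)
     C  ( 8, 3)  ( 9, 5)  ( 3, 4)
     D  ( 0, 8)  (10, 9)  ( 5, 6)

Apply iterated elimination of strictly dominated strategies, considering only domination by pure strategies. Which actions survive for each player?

Remaining: P1:{A,C,D} P2:{P,Q}

P2 drop R (Q beats it: A:7>3 B:3>1 C:5>4 D:9>6)
P1 drop B (A beats it: P:9>1 Q:8>3)
P1→{A,C,D} P2→{P,Q}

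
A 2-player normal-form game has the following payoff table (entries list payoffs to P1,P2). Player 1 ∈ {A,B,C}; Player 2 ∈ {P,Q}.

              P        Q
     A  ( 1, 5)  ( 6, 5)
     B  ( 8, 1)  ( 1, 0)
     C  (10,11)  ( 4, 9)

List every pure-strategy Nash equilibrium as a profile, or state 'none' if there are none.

(A,P): not NE [P1→C gives 10>1]
(A,Q): NE
(B,P): not NE [P1→C gives 10>8]
(B,Q): not NE [P1→A gives 6>1; P2→P gives 1>0]
(C,P): NE
(C,Q): not NE [P1→A gives 6>4; P2→P gives 11>9]

NE set: (A,Q), (C,P)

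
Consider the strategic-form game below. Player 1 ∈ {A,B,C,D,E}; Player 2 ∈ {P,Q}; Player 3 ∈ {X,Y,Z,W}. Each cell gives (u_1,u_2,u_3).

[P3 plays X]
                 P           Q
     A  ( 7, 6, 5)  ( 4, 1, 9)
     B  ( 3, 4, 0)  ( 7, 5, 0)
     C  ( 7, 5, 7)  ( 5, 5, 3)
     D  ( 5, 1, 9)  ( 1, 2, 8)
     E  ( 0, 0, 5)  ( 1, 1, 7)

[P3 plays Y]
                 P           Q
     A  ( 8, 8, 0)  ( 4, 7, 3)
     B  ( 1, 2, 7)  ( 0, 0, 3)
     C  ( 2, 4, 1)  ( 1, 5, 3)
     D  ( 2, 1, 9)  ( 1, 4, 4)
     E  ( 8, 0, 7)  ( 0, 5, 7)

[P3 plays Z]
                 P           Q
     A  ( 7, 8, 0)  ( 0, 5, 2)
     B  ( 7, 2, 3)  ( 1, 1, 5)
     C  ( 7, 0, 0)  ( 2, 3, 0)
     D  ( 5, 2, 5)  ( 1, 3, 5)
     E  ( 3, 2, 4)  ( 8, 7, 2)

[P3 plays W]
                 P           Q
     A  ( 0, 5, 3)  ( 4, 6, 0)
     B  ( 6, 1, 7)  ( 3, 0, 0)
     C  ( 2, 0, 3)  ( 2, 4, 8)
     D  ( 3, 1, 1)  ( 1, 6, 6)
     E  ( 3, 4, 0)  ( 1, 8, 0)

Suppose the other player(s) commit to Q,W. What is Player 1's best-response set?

u_1(A vs Q,W) = 4
u_1(B vs Q,W) = 3
u_1(C vs Q,W) = 2
u_1(D vs Q,W) = 1
u_1(E vs Q,W) = 1
max payoff 4 at {A}

BR_1 = {A}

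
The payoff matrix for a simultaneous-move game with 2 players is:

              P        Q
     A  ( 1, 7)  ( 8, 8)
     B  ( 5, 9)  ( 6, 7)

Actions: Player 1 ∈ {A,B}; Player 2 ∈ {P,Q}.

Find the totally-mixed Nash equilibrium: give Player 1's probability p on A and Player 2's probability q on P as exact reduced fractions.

P1 indiff ⇒ q·1+(1-q)·8 = q·5+(1-q)·6 ⇒ q(-4) = (1-q)(-2) ⇒ q = 1/3
P2 indiff ⇒ p·7+(1-p)·9 = p·8+(1-p)·7 ⇒ p(-1) = (1-p)(-2) ⇒ p = 2/3

P1 mixes 2/3 on A; P2 mixes 1/3 on P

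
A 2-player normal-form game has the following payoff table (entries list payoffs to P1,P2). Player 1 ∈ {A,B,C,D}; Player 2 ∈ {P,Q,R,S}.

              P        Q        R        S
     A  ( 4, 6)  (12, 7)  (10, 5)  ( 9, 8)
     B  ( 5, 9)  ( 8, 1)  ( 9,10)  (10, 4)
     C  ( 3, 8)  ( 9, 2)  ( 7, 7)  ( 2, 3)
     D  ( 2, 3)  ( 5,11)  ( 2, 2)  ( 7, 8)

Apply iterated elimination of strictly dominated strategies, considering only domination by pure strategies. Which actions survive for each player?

Remaining: P1:{A,B} P2:{P,R,S}

P1 drop C (A beats it: P:4>3 Q:12>9 R:10>7 S:9>2)
P1 drop D (A beats it: P:4>2 Q:12>5 R:10>2 S:9>7)
P2 drop Q (S beats it: A:8>7 B:4>1)
P1→{A,B} P2→{P,R,S}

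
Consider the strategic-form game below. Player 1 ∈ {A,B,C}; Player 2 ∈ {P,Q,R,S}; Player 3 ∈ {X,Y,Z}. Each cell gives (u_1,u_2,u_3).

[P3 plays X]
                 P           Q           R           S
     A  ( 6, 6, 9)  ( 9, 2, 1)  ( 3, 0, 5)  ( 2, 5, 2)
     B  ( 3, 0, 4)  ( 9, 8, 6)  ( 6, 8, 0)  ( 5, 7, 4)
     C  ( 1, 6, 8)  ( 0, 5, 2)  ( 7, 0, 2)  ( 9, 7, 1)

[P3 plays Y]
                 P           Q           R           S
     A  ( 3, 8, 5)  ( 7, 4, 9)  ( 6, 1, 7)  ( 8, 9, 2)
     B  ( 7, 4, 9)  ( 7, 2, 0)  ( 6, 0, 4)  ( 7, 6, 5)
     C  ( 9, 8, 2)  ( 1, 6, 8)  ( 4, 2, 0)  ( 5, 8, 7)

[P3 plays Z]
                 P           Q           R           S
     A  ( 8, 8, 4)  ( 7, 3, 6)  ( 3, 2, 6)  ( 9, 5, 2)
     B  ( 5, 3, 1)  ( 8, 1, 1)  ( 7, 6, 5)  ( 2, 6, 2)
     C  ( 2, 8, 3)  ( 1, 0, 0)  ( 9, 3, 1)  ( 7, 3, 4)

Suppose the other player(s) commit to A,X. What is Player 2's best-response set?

BR_2 = {P}

u_2(P vs A,X) = 6
u_2(Q vs A,X) = 2
u_2(R vs A,X) = 0
u_2(S vs A,X) = 5
max payoff 6 at {P}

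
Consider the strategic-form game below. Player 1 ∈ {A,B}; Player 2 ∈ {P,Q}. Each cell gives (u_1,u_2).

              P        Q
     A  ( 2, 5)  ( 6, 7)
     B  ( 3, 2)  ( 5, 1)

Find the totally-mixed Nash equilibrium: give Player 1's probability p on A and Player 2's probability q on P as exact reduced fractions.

P1 indiff ⇒ q·2+(1-q)·6 = q·3+(1-q)·5 ⇒ q(-1) = (1-q)(-1) ⇒ q = 1/2
P2 indiff ⇒ p·5+(1-p)·2 = p·7+(1-p)·1 ⇒ p(-2) = (1-p)(-1) ⇒ p = 1/3

P1 mixes 1/3 on A; P2 mixes 1/2 on P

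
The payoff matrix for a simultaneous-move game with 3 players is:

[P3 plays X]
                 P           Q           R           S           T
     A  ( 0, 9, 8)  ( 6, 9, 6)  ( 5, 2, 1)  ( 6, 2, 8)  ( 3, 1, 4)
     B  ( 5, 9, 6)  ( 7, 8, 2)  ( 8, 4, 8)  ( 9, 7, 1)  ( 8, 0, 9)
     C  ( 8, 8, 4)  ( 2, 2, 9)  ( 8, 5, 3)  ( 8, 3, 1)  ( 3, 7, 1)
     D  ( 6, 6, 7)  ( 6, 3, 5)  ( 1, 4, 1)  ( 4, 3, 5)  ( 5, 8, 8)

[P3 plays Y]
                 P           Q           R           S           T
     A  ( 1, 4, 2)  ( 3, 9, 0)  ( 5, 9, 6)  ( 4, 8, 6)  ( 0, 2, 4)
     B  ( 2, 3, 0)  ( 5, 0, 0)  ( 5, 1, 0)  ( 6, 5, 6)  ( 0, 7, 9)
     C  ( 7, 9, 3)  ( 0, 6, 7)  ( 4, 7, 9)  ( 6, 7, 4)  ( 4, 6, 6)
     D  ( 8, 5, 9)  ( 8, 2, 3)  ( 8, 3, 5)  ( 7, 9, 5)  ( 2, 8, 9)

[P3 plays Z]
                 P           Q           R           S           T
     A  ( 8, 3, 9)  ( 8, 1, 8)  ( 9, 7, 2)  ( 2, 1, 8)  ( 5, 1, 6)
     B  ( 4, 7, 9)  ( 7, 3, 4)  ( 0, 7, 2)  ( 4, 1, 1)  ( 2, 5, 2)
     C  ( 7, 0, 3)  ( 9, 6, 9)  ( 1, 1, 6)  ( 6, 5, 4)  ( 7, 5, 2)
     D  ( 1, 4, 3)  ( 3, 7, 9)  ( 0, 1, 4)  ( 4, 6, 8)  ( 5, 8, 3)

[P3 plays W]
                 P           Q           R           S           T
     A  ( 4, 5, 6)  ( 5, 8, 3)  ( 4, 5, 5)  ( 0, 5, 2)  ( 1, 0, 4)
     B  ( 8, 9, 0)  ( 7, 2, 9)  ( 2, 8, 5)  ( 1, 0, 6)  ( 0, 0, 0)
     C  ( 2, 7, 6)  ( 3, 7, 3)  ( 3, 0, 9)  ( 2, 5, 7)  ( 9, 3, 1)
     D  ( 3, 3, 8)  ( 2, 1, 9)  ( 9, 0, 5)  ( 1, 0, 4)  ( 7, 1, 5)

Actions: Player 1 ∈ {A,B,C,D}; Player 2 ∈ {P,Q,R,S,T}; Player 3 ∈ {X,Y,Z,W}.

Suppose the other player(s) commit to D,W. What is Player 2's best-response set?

u_2(P vs D,W) = 3
u_2(Q vs D,W) = 1
u_2(R vs D,W) = 0
u_2(S vs D,W) = 0
u_2(T vs D,W) = 1
max payoff 3 at {P}

BR_2 = {P}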